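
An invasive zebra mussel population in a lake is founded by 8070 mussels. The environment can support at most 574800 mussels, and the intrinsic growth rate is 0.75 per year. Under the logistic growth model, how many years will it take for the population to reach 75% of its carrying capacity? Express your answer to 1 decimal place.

A = (K − N₀)/N₀ = (574800 − 8070)/8070 = 70.227.
Solve 574800/(1 + 70.227·e^(−0.75t)) = 431100: 1 + 70.227·e^(−0.75t) = 1.3333, so e^(−0.75t) = 0.00474653.
−0.75·t = ln(0.00474653) = -5.3503, so t = 5.3503/0.75 = 7.1338.

7.1 years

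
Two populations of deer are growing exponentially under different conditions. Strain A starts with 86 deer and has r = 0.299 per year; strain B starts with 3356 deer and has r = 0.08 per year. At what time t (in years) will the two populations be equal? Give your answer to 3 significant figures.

Set 86·e^(0.299t) = 3356·e^(0.08t).
e^((0.299 − 0.08)t) = 3356/86 → e^(0.219·t) = 39.023.
0.219·t = ln(39.023) = 3.6642, so t = 3.6642/0.219 = 16.731.

16.7 years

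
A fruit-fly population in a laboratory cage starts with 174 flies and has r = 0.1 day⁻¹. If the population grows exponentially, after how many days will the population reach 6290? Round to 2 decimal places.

Set N₀·e^(rt) = 6290: e^(0.1·t) = 6290/174 = 36.149.
0.1·t = ln(36.149) = 3.5877, so t = 3.5877/0.1 = 35.877.

35.88 days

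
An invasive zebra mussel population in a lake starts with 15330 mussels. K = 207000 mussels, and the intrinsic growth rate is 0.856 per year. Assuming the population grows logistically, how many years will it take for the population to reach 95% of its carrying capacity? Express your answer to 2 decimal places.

6.39 years

A = (K − N₀)/N₀ = (207000 − 15330)/15330 = 12.503.
Solve 207000/(1 + 12.503·e^(−0.856t)) = 196650: 1 + 12.503·e^(−0.856t) = 1.0526, so e^(−0.856t) = 0.00420954.
−0.856·t = ln(0.00420954) = -5.4704, so t = 5.4704/0.856 = 6.3907.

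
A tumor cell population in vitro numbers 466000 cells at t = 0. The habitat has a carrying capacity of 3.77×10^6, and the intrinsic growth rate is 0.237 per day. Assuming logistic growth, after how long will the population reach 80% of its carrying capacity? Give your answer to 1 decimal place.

A = (K − N₀)/N₀ = (3.77×10^6 − 466000)/466000 = 7.0901.
Solve 3.77×10^6/(1 + 7.0901·e^(−0.237t)) = 3.016×10^6: 1 + 7.0901·e^(−0.237t) = 1.25, so e^(−0.237t) = 0.0352603.
−0.237·t = ln(0.0352603) = -3.345, so t = 3.345/0.237 = 14.114.

14.1 days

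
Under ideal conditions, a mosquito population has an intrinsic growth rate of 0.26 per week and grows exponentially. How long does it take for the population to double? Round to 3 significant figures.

Doubling time t_d = ln(2)/r = 0.6931/0.26 = 2.666.

2.67 weeks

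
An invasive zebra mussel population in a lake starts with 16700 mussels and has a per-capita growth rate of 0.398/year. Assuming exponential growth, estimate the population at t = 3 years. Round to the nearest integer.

N(t) = N₀·e^(rt) = 16700 × e^(0.398×3) = 16700 × e^1.194.
e^1.194 ≈ 3.3003, so N ≈ 16700 × 3.3003 = 55114.3.

55114 mussels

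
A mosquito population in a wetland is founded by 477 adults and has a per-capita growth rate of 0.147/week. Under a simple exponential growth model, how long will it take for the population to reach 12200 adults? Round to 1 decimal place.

Set N₀·e^(rt) = 12200: e^(0.147·t) = 12200/477 = 25.577.
0.147·t = ln(25.577) = 3.2417, so t = 3.2417/0.147 = 22.052.

22.1 weeks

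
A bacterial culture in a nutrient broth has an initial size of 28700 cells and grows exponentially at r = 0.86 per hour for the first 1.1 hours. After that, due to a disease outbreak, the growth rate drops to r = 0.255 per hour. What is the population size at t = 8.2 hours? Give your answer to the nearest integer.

451871 cells

Phase 1: N(1.1) = 28700·e^(0.86×1.1) = 28700·e^0.946 = 73913.6.
Phase 2 runs for 8.2 − 1.1 = 7.1 hours at r = 0.255.
N(8.2) = 73913.6·e^(0.255×7.1) = 73913.6·e^1.81 = 451871.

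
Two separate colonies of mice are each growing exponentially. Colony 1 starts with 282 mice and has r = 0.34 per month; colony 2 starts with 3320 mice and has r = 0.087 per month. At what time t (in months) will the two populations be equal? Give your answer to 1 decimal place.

Set 282·e^(0.34t) = 3320·e^(0.087t).
e^((0.34 − 0.087)t) = 3320/282 → e^(0.253·t) = 11.773.
0.253·t = ln(11.773) = 2.4658, so t = 2.4658/0.253 = 9.7463.

9.7 months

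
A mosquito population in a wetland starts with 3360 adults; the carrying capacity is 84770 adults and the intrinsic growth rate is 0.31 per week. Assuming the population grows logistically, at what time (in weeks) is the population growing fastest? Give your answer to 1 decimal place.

10.3 weeks

Logistic growth is fastest at N = K/2 = 42385.
A = (K − N₀)/N₀ = 24.229. Set K/(1 + A·e^(−rt)) = K/2 → A·e^(−rt) = 1.
e^(−0.31t) = 1/24.229 = 0.0412726, so t = ln(24.229)/0.31 = 3.1876/0.31 = 10.282.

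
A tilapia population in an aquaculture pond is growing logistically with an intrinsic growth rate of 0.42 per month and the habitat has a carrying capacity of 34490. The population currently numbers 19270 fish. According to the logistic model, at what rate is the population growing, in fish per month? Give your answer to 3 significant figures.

3570 fish per month

dN/dt = rN(1 − N/K) = 0.42 × 19270 × (1 − 19270/34490).
1 − 19270/34490 = 0.44129; dN/dt = 0.42 × 19270 × 0.44129 = 3571.5.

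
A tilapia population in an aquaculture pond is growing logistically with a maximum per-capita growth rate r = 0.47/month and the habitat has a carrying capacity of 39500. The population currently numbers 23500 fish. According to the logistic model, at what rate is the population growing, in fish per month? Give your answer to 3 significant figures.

4470 fish per month

dN/dt = rN(1 − N/K) = 0.47 × 23500 × (1 − 23500/39500).
1 − 23500/39500 = 0.40506; dN/dt = 0.47 × 23500 × 0.40506 = 4473.9.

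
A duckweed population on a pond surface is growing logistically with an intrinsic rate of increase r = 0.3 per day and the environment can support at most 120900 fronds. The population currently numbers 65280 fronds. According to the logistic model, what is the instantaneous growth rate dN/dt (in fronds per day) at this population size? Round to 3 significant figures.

dN/dt = rN(1 − N/K) = 0.3 × 65280 × (1 − 65280/120900).
1 − 65280/120900 = 0.46005; dN/dt = 0.3 × 65280 × 0.46005 = 9009.6.

9010 fronds per day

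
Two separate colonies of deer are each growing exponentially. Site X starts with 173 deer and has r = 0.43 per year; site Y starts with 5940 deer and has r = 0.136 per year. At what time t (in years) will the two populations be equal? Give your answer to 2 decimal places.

Set 173·e^(0.43t) = 5940·e^(0.136t).
e^((0.43 − 0.136)t) = 5940/173 → e^(0.294·t) = 34.335.
0.294·t = ln(34.335) = 3.5362, so t = 3.5362/0.294 = 12.028.

12.03 years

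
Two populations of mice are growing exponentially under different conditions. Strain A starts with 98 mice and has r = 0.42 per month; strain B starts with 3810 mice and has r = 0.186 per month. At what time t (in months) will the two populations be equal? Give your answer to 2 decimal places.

15.64 months

Set 98·e^(0.42t) = 3810·e^(0.186t).
e^((0.42 − 0.186)t) = 3810/98 → e^(0.234·t) = 38.878.
0.234·t = ln(38.878) = 3.6604, so t = 3.6604/0.234 = 15.643.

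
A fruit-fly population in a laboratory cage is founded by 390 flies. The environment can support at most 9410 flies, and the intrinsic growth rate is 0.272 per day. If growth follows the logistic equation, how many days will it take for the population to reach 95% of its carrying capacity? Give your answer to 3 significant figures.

A = (K − N₀)/N₀ = (9410 − 390)/390 = 23.128.
Solve 9410/(1 + 23.128·e^(−0.272t)) = 8939.5: 1 + 23.128·e^(−0.272t) = 1.0526, so e^(−0.272t) = 0.00227564.
−0.272·t = ln(0.00227564) = -6.0855, so t = 6.0855/0.272 = 22.373.

22.4 days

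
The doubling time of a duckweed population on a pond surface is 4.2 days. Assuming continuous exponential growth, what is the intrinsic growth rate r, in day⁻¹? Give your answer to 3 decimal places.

0.165 per day

r = ln(2)/t_d = 0.6931/4.2 = 0.16504.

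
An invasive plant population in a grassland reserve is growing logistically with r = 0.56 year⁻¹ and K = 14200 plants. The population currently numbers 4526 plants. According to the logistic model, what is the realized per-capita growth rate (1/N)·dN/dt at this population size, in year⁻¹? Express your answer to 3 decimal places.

0.382 per year

(1/N)·dN/dt = r(1 − N/K) = 0.56 × (1 − 4526/14200).
= 0.56 × 0.68127 = 0.38151.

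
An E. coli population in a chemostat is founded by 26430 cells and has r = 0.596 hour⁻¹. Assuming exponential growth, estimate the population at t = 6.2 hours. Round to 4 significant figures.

N(t) = N₀·e^(rt) = 26430 × e^(0.596×6.2) = 26430 × e^3.695.
e^3.695 ≈ 40.254, so N ≈ 26430 × 40.254 = 1.063903×10^6.

1064000 cells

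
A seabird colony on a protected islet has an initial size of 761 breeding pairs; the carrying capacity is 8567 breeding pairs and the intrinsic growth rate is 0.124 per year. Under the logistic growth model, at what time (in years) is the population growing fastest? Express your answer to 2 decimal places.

18.77 years

Logistic growth is fastest at N = K/2 = 4283.5.
A = (K − N₀)/N₀ = 10.258. Set K/(1 + A·e^(−rt)) = K/2 → A·e^(−rt) = 1.
e^(−0.124t) = 1/10.258 = 0.0974891, so t = ln(10.258)/0.124 = 2.328/0.124 = 18.774.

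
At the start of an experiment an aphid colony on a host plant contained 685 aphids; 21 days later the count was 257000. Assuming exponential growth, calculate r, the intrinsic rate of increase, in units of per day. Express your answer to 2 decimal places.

0.28 per day

From N(t) = N₀·e^(rt): e^(r·21) = 257000/685 = 375.18.
r·21 = ln(375.18) = 5.9274, so r = 5.9274/21 = 0.28226.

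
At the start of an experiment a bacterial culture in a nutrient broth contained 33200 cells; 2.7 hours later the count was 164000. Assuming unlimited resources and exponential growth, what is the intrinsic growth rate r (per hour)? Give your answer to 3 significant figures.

0.592 per hour

From N(t) = N₀·e^(rt): e^(r·2.7) = 164000/33200 = 4.9398.
r·2.7 = ln(4.9398) = 1.5973, so r = 1.5973/2.7 = 0.5916.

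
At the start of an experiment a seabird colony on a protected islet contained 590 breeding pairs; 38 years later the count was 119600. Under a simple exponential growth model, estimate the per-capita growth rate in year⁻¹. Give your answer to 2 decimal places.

From N(t) = N₀·e^(rt): e^(r·38) = 119600/590 = 202.71.
r·38 = ln(202.71) = 5.3118, so r = 5.3118/38 = 0.13978.

0.14 per year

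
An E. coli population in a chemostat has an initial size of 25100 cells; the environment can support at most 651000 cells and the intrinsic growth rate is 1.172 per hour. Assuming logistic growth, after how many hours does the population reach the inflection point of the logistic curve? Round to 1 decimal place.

Logistic growth is fastest at N = K/2 = 325500.
A = (K − N₀)/N₀ = 24.936. Set K/(1 + A·e^(−rt)) = K/2 → A·e^(−rt) = 1.
e^(−1.172t) = 1/24.936 = 0.0401023, so t = ln(24.936)/1.172 = 3.2163/1.172 = 2.7443.

2.7 hours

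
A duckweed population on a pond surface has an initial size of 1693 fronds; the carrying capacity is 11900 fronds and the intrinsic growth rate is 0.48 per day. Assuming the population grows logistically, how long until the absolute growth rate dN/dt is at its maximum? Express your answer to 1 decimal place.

Logistic growth is fastest at N = K/2 = 5950.
A = (K − N₀)/N₀ = 6.0289. Set K/(1 + A·e^(−rt)) = K/2 → A·e^(−rt) = 1.
e^(−0.48t) = 1/6.0289 = 0.165867, so t = ln(6.0289)/0.48 = 1.7966/0.48 = 3.7429.

3.7 days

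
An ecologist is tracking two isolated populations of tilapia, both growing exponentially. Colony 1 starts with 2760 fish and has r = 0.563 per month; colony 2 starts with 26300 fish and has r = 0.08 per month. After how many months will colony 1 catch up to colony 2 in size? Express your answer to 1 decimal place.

Set 2760·e^(0.563t) = 26300·e^(0.08t).
e^((0.563 − 0.08)t) = 26300/2760 → e^(0.483·t) = 9.529.
0.483·t = ln(9.529) = 2.2543, so t = 2.2543/0.483 = 4.6674.

4.7 months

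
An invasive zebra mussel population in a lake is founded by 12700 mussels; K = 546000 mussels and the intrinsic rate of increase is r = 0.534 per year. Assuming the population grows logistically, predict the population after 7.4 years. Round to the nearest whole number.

A = (K − N₀)/N₀ = (546000 − 12700)/12700 = 41.992.
N(t) = K/(1 + A·e^(−rt)) = 546000/(1 + 41.992×e^(−0.534×7.4)).
e^(−3.952) = 0.019224; denominator = 1 + 41.992×0.019224 = 1.8073.
N = 546000/1.8073 = 302116.

302116 mussels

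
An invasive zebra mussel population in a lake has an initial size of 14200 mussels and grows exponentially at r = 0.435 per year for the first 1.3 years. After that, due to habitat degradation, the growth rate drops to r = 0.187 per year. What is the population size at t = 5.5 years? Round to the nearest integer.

Phase 1: N(1.3) = 14200·e^(0.435×1.3) = 14200·e^0.5655 = 24996.7.
Phase 2 runs for 5.5 − 1.3 = 4.2 years at r = 0.187.
N(5.5) = 24996.7·e^(0.187×4.2) = 24996.7·e^0.7854 = 54824.8.

54825 mussels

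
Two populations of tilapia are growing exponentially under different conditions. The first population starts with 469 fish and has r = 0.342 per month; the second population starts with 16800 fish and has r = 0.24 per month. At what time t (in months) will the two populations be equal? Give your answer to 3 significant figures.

35.1 months

Set 469·e^(0.342t) = 16800·e^(0.24t).
e^((0.342 − 0.24)t) = 16800/469 → e^(0.102·t) = 35.821.
0.102·t = ln(35.821) = 3.5785, so t = 3.5785/0.102 = 35.084.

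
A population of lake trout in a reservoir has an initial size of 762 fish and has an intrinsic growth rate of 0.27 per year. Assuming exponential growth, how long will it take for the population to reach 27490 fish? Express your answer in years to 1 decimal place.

Set N₀·e^(rt) = 27490: e^(0.27·t) = 27490/762 = 36.076.
0.27·t = ln(36.076) = 3.5856, so t = 3.5856/0.27 = 13.28.

13.3 years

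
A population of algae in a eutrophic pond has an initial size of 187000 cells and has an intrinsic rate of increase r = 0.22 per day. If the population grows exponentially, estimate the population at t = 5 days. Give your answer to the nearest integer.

561779 cells

N(t) = N₀·e^(rt) = 187000 × e^(0.22×5) = 187000 × e^1.1.
e^1.1 ≈ 3.0042, so N ≈ 187000 × 3.0042 = 561779.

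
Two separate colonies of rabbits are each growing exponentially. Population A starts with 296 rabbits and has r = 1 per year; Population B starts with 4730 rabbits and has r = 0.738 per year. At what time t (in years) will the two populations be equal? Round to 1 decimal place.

10.6 years

Set 296·e^(1t) = 4730·e^(0.738t).
e^((1 − 0.738)t) = 4730/296 → e^(0.262·t) = 15.98.
0.262·t = ln(15.98) = 2.7713, so t = 2.7713/0.262 = 10.578.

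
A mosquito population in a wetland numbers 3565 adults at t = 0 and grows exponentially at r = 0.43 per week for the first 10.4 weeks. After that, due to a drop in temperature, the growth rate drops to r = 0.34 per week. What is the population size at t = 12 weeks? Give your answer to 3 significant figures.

Phase 1: N(10.4) = 3565·e^(0.43×10.4) = 3565·e^4.472 = 312050.
Phase 2 runs for 12 − 10.4 = 1.6 weeks at r = 0.34.
N(12) = 312050·e^(0.34×1.6) = 312050·e^0.544 = 537626.

538000 adults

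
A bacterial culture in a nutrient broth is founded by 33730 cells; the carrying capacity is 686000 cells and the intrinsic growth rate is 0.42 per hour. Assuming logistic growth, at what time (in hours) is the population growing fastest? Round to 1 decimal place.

7.1 hours

Logistic growth is fastest at N = K/2 = 343000.
A = (K − N₀)/N₀ = 19.338. Set K/(1 + A·e^(−rt)) = K/2 → A·e^(−rt) = 1.
e^(−0.42t) = 1/19.338 = 0.0517117, so t = ln(19.338)/0.42 = 2.9621/0.42 = 7.0525.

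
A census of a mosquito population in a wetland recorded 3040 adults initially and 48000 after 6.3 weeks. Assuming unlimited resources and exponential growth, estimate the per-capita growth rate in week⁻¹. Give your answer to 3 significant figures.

From N(t) = N₀·e^(rt): e^(r·6.3) = 48000/3040 = 15.789.
r·6.3 = ln(15.789) = 2.7593, so r = 2.7593/6.3 = 0.43799.

0.438 per week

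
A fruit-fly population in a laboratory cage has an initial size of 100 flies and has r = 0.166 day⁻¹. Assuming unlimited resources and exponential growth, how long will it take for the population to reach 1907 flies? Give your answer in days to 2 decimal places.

17.76 days

Set N₀·e^(rt) = 1907: e^(0.166·t) = 1907/100 = 19.07.
0.166·t = ln(19.07) = 2.9481, so t = 2.9481/0.166 = 17.76.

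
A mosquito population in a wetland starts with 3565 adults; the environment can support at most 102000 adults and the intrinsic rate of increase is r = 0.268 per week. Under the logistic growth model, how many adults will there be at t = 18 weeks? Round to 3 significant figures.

83500 adults

A = (K − N₀)/N₀ = (102000 − 3565)/3565 = 27.612.
N(t) = K/(1 + A·e^(−rt)) = 102000/(1 + 27.612×e^(−0.268×18)).
e^(−4.824) = 0.0080346; denominator = 1 + 27.612×0.0080346 = 1.2218.
N = 102000/1.2218 = 83480.2.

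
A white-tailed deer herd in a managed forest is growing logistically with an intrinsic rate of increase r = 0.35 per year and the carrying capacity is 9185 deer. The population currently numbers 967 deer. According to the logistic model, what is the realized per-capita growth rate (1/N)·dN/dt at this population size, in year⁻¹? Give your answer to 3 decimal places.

0.313 per year

(1/N)·dN/dt = r(1 − N/K) = 0.35 × (1 − 967/9185).
= 0.35 × 0.89472 = 0.31315.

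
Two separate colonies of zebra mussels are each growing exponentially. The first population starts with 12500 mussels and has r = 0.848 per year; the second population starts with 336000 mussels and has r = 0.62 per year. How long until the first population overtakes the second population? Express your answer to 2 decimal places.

Set 12500·e^(0.848t) = 336000·e^(0.62t).
e^((0.848 − 0.62)t) = 336000/12500 → e^(0.228·t) = 26.88.
0.228·t = ln(26.88) = 3.2914, so t = 3.2914/0.228 = 14.436.

14.44 years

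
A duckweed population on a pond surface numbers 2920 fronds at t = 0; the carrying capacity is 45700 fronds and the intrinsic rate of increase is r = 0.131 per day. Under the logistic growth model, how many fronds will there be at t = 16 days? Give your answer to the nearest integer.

16314 fronds

A = (K − N₀)/N₀ = (45700 − 2920)/2920 = 14.651.
N(t) = K/(1 + A·e^(−rt)) = 45700/(1 + 14.651×e^(−0.131×16)).
e^(−2.096) = 0.12295; denominator = 1 + 14.651×0.12295 = 2.8013.
N = 45700/2.8013 = 16314.1.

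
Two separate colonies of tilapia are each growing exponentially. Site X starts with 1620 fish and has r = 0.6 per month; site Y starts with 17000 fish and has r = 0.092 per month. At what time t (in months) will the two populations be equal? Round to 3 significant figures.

Set 1620·e^(0.6t) = 17000·e^(0.092t).
e^((0.6 − 0.092)t) = 17000/1620 → e^(0.508·t) = 10.494.
0.508·t = ln(10.494) = 2.3508, so t = 2.3508/0.508 = 4.6275.

4.63 months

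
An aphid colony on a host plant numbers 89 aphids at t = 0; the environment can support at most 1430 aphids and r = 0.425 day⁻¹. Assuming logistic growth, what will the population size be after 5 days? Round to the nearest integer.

A = (K − N₀)/N₀ = (1430 − 89)/89 = 15.067.
N(t) = K/(1 + A·e^(−rt)) = 1430/(1 + 15.067×e^(−0.425×5)).
e^(−2.125) = 0.11943; denominator = 1 + 15.067×0.11943 = 2.7995.
N = 1430/2.7995 = 510.797.

511 aphids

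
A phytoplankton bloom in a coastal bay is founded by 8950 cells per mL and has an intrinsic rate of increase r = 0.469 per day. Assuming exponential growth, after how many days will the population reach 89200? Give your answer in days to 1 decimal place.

Set N₀·e^(rt) = 89200: e^(0.469·t) = 89200/8950 = 9.9665.
0.469·t = ln(9.9665) = 2.2992, so t = 2.2992/0.469 = 4.9024.

4.9 days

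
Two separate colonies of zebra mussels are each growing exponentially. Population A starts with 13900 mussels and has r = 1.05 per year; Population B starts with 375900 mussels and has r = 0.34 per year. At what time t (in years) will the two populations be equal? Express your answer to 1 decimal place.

Set 13900·e^(1.05t) = 375900·e^(0.34t).
e^((1.05 − 0.34)t) = 375900/13900 → e^(0.71·t) = 27.043.
0.71·t = ln(27.043) = 3.2974, so t = 3.2974/0.71 = 4.6443.

4.6 years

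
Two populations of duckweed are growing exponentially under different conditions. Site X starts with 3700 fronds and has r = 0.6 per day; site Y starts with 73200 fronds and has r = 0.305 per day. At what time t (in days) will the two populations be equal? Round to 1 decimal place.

10.1 days

Set 3700·e^(0.6t) = 73200·e^(0.305t).
e^((0.6 − 0.305)t) = 73200/3700 → e^(0.295·t) = 19.784.
0.295·t = ln(19.784) = 2.9849, so t = 2.9849/0.295 = 10.118.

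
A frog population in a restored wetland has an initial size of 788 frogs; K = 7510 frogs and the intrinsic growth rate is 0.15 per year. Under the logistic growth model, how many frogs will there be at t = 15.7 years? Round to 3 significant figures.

A = (K − N₀)/N₀ = (7510 − 788)/788 = 8.5305.
N(t) = K/(1 + A·e^(−rt)) = 7510/(1 + 8.5305×e^(−0.15×15.7)).
e^(−2.355) = 0.094894; denominator = 1 + 8.5305×0.094894 = 1.8095.
N = 7510/1.8095 = 4150.35.

4150 frogs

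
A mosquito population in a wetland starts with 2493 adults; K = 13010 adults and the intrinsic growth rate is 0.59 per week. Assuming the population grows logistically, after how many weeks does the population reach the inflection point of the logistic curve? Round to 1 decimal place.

Logistic growth is fastest at N = K/2 = 6505.
A = (K − N₀)/N₀ = 4.2186. Set K/(1 + A·e^(−rt)) = K/2 → A·e^(−rt) = 1.
e^(−0.59t) = 1/4.2186 = 0.237045, so t = ln(4.2186)/0.59 = 1.4395/0.59 = 2.4398.

2.4 weeks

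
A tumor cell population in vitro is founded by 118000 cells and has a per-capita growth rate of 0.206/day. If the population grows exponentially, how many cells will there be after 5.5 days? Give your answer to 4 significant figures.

N(t) = N₀·e^(rt) = 118000 × e^(0.206×5.5) = 118000 × e^1.133.
e^1.133 ≈ 3.105, so N ≈ 118000 × 3.105 = 366385.

366400 cells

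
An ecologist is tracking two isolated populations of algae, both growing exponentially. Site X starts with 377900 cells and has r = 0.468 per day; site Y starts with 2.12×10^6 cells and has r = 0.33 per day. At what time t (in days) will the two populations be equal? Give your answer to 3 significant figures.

Set 377900·e^(0.468t) = 2.12×10^6·e^(0.33t).
e^((0.468 − 0.33)t) = 2.12×10^6/377900 → e^(0.138·t) = 5.6099.
0.138·t = ln(5.6099) = 1.7245, so t = 1.7245/0.138 = 12.497.

12.5 days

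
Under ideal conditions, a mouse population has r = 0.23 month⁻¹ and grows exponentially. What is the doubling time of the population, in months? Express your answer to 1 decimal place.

3.0 months

Doubling time t_d = ln(2)/r = 0.6931/0.23 = 3.0137.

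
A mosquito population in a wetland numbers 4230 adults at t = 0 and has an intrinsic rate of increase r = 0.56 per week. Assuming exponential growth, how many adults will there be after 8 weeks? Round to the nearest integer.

N(t) = N₀·e^(rt) = 4230 × e^(0.56×8) = 4230 × e^4.48.
e^4.48 ≈ 88.235, so N ≈ 4230 × 88.235 = 373233.

373233 adults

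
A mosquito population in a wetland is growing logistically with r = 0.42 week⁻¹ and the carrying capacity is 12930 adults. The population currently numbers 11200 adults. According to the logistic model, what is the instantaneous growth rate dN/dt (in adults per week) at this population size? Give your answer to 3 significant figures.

629 adults per week

dN/dt = rN(1 − N/K) = 0.42 × 11200 × (1 − 11200/12930).
1 − 11200/12930 = 0.1338; dN/dt = 0.42 × 11200 × 0.1338 = 629.38.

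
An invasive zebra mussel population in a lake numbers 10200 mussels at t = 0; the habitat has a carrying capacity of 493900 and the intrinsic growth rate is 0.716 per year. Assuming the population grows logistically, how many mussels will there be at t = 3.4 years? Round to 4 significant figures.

95780 mussels

A = (K − N₀)/N₀ = (493900 − 10200)/10200 = 47.422.
N(t) = K/(1 + A·e^(−rt)) = 493900/(1 + 47.422×e^(−0.716×3.4)).
e^(−2.434) = 0.08765; denominator = 1 + 47.422×0.08765 = 5.1565.
N = 493900/5.1565 = 95781.7.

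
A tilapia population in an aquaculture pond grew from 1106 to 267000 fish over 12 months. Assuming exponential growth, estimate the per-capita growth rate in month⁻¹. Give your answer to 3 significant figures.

0.457 per month

From N(t) = N₀·e^(rt): e^(r·12) = 267000/1106 = 241.41.
r·12 = ln(241.41) = 5.4865, so r = 5.4865/12 = 0.45721.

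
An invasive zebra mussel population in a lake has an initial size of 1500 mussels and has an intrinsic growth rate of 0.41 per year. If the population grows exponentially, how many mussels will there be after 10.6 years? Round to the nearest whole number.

115754 mussels

N(t) = N₀·e^(rt) = 1500 × e^(0.41×10.6) = 1500 × e^4.346.
e^4.346 ≈ 77.169, so N ≈ 1500 × 77.169 = 115754.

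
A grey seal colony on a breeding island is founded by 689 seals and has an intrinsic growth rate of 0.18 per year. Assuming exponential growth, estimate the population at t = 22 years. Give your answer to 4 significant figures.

36140 seals

N(t) = N₀·e^(rt) = 689 × e^(0.18×22) = 689 × e^3.96.
e^3.96 ≈ 52.457, so N ≈ 689 × 52.457 = 36143.1.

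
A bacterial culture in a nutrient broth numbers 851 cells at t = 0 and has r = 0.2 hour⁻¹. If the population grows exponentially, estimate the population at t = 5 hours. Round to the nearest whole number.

N(t) = N₀·e^(rt) = 851 × e^(0.2×5) = 851 × e^1.
e^1 ≈ 2.7183, so N ≈ 851 × 2.7183 = 2313.26.

2313 cells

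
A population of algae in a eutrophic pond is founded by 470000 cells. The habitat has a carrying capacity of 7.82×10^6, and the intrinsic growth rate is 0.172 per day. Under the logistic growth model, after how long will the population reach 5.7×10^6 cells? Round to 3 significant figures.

21.7 days

A = (K − N₀)/N₀ = (7.82×10^6 − 470000)/470000 = 15.638.
Solve 7.82×10^6/(1 + 15.638·e^(−0.172t)) = 5.7×10^6: 1 + 15.638·e^(−0.172t) = 1.3719, so e^(−0.172t) = 0.0237833.
−0.172·t = ln(0.0237833) = -3.7388, so t = 3.7388/0.172 = 21.737.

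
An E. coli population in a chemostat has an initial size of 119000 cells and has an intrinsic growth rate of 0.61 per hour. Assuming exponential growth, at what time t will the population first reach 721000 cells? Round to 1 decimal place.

Set N₀·e^(rt) = 721000: e^(0.61·t) = 721000/119000 = 6.0588.
0.61·t = ln(6.0588) = 1.8015, so t = 1.8015/0.61 = 2.9533.

3.0 hours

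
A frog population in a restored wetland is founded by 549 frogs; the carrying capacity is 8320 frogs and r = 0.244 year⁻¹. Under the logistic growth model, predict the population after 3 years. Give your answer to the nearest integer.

1066 frogs

A = (K − N₀)/N₀ = (8320 − 549)/549 = 14.155.
N(t) = K/(1 + A·e^(−rt)) = 8320/(1 + 14.155×e^(−0.244×3)).
e^(−0.732) = 0.48095; denominator = 1 + 14.155×0.48095 = 7.8077.
N = 8320/7.8077 = 1065.61.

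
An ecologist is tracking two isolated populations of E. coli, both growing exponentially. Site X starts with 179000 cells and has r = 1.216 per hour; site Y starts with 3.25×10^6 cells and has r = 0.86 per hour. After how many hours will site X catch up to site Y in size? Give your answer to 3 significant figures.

8.14 hours

Set 179000·e^(1.216t) = 3.25×10^6·e^(0.86t).
e^((1.216 − 0.86)t) = 3.25×10^6/179000 → e^(0.356·t) = 18.156.
0.356·t = ln(18.156) = 2.899, so t = 2.899/0.356 = 8.1433.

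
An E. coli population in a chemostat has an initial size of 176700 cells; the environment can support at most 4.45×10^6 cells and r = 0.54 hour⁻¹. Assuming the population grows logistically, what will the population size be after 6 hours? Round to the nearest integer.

2285407 cells

A = (K − N₀)/N₀ = (4.45×10^6 − 176700)/176700 = 24.184.
N(t) = K/(1 + A·e^(−rt)) = 4.45×10^6/(1 + 24.184×e^(−0.54×6)).
e^(−3.24) = 0.039164; denominator = 1 + 24.184×0.039164 = 1.9471.
N = 4.45×10^6/1.9471 = 2.285407×10^6.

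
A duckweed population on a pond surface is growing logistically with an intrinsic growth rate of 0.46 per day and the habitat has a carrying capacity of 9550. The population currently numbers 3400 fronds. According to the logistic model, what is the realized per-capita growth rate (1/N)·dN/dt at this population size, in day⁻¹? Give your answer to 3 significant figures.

(1/N)·dN/dt = r(1 − N/K) = 0.46 × (1 − 3400/9550).
= 0.46 × 0.64398 = 0.29623.

0.296 per day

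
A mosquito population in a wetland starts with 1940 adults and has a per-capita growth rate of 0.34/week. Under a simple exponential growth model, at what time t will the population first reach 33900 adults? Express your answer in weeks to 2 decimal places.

Set N₀·e^(rt) = 33900: e^(0.34·t) = 33900/1940 = 17.474.
0.34·t = ln(17.474) = 2.8607, so t = 2.8607/0.34 = 8.4139.

8.41 weeks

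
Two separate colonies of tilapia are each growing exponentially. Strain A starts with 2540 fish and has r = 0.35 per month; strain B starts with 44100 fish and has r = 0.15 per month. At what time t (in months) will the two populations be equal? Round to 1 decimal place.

14.3 months

Set 2540·e^(0.35t) = 44100·e^(0.15t).
e^((0.35 − 0.15)t) = 44100/2540 → e^(0.2·t) = 17.362.
0.2·t = ln(17.362) = 2.8543, so t = 2.8543/0.2 = 14.271.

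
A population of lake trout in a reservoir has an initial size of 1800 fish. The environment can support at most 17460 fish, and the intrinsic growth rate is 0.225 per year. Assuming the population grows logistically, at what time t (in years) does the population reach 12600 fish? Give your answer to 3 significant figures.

A = (K − N₀)/N₀ = (17460 − 1800)/1800 = 8.7.
Solve 17460/(1 + 8.7·e^(−0.225t)) = 12600: 1 + 8.7·e^(−0.225t) = 1.3857, so e^(−0.225t) = 0.044335.
−0.225·t = ln(0.044335) = -3.116, so t = 3.116/0.225 = 13.849.

13.8 years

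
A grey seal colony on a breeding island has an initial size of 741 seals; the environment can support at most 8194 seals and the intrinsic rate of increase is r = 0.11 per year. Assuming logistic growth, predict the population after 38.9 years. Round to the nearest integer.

7192 seals

A = (K − N₀)/N₀ = (8194 − 741)/741 = 10.058.
N(t) = K/(1 + A·e^(−rt)) = 8194/(1 + 10.058×e^(−0.11×38.9)).
e^(−4.279) = 0.013857; denominator = 1 + 10.058×0.013857 = 1.1394.
N = 8194/1.1394 = 7191.7.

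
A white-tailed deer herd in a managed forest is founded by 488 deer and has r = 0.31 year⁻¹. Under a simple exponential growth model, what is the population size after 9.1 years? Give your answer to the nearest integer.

8195 deer

N(t) = N₀·e^(rt) = 488 × e^(0.31×9.1) = 488 × e^2.821.
e^2.821 ≈ 16.794, so N ≈ 488 × 16.794 = 8195.29.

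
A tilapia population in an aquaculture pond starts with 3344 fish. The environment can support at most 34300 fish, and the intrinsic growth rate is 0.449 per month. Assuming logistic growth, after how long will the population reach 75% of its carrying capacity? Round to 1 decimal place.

A = (K − N₀)/N₀ = (34300 − 3344)/3344 = 9.2572.
Solve 34300/(1 + 9.2572·e^(−0.449t)) = 25725: 1 + 9.2572·e^(−0.449t) = 1.3333, so e^(−0.449t) = 0.0360081.
−0.449·t = ln(0.0360081) = -3.324, so t = 3.324/0.449 = 7.4031.

7.4 months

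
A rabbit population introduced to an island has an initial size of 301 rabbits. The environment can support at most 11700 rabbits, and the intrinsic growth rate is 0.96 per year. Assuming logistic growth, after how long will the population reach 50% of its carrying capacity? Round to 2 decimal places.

A = (K − N₀)/N₀ = (11700 − 301)/301 = 37.87.
Solve 11700/(1 + 37.87·e^(−0.96t)) = 5850: 1 + 37.87·e^(−0.96t) = 2, so e^(−0.96t) = 0.0264058.
−0.96·t = ln(0.0264058) = -3.6342, so t = 3.6342/0.96 = 3.7856.

3.79 years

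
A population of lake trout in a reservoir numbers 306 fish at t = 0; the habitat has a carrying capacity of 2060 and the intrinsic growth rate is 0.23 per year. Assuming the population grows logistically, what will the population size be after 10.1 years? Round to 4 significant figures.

A = (K − N₀)/N₀ = (2060 − 306)/306 = 5.732.
N(t) = K/(1 + A·e^(−rt)) = 2060/(1 + 5.732×e^(−0.23×10.1)).
e^(−2.323) = 0.097979; denominator = 1 + 5.732×0.097979 = 1.5616.
N = 2060/1.5616 = 1319.14.

1319 fish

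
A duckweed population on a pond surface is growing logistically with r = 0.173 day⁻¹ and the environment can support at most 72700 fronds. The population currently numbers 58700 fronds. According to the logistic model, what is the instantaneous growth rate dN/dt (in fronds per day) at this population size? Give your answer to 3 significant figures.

1960 fronds per day

dN/dt = rN(1 − N/K) = 0.173 × 58700 × (1 − 58700/72700).
1 − 58700/72700 = 0.19257; dN/dt = 0.173 × 58700 × 0.19257 = 1955.6.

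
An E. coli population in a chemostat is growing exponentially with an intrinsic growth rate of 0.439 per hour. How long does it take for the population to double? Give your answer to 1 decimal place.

Doubling time t_d = ln(2)/r = 0.6931/0.439 = 1.5789.

1.6 hours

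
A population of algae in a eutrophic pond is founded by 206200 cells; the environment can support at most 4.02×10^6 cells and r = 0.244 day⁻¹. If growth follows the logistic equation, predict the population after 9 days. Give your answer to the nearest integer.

A = (K − N₀)/N₀ = (4.02×10^6 − 206200)/206200 = 18.496.
N(t) = K/(1 + A·e^(−rt)) = 4.02×10^6/(1 + 18.496×e^(−0.244×9)).
e^(−2.196) = 0.11125; denominator = 1 + 18.496×0.11125 = 3.0576.
N = 4.02×10^6/3.0576 = 1.314762×10^6.

1314762 cells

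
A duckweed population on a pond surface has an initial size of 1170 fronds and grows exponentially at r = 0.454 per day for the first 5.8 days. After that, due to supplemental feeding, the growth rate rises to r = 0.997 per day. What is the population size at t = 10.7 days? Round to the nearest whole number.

2154909 fronds

Phase 1: N(5.8) = 1170·e^(0.454×5.8) = 1170·e^2.633 = 16284.3.
Phase 2 runs for 10.7 − 5.8 = 4.9 days at r = 0.997.
N(10.7) = 16284.3·e^(0.997×4.9) = 16284.3·e^4.885 = 2.154909×10^6.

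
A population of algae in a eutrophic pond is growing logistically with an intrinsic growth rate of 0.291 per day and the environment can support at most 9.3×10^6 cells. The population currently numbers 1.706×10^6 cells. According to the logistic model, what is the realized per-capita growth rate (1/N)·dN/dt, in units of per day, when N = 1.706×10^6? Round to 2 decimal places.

0.24 per day

(1/N)·dN/dt = r(1 − N/K) = 0.291 × (1 − 1.706×10^6/9.3×10^6).
= 0.291 × 0.81656 = 0.23762.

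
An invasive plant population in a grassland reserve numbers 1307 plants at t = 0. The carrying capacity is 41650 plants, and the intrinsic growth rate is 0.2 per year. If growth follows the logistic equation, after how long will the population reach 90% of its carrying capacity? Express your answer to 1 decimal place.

28.1 years

A = (K − N₀)/N₀ = (41650 − 1307)/1307 = 30.867.
Solve 41650/(1 + 30.867·e^(−0.2t)) = 37485: 1 + 30.867·e^(−0.2t) = 1.1111, so e^(−0.2t) = 0.00359969.
−0.2·t = ln(0.00359969) = -5.6269, so t = 5.6269/0.2 = 28.135.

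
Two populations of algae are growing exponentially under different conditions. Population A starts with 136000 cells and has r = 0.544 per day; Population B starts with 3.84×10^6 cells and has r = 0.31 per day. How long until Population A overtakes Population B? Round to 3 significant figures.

Set 136000·e^(0.544t) = 3.84×10^6·e^(0.31t).
e^((0.544 − 0.31)t) = 3.84×10^6/136000 → e^(0.234·t) = 28.235.
0.234·t = ln(28.235) = 3.3406, so t = 3.3406/0.234 = 14.276.

14.3 days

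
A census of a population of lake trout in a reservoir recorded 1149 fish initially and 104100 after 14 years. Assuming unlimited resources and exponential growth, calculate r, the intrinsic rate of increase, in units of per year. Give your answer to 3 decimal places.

From N(t) = N₀·e^(rt): e^(r·14) = 104100/1149 = 90.601.
r·14 = ln(90.601) = 4.5065, so r = 4.5065/14 = 0.32189.

0.322 per year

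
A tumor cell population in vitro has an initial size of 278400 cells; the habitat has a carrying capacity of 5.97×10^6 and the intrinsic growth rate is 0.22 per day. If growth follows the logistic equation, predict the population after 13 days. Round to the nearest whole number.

A = (K − N₀)/N₀ = (5.97×10^6 − 278400)/278400 = 20.444.
N(t) = K/(1 + A·e^(−rt)) = 5.97×10^6/(1 + 20.444×e^(−0.22×13)).
e^(−2.86) = 0.057269; denominator = 1 + 20.444×0.057269 = 2.1708.
N = 5.97×10^6/2.1708 = 2.750137×10^6.

2750137 cells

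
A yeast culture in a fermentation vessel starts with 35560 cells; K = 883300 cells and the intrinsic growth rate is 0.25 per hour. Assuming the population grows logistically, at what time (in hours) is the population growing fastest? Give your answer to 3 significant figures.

Logistic growth is fastest at N = K/2 = 441650.
A = (K − N₀)/N₀ = 23.84. Set K/(1 + A·e^(−rt)) = K/2 → A·e^(−rt) = 1.
e^(−0.25t) = 1/23.84 = 0.0419468, so t = ln(23.84)/0.25 = 3.1714/0.25 = 12.685.

12.7 hours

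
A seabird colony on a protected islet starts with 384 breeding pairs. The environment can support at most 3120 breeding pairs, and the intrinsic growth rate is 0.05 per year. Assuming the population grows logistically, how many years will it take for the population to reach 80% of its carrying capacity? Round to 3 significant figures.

A = (K − N₀)/N₀ = (3120 − 384)/384 = 7.125.
Solve 3120/(1 + 7.125·e^(−0.05t)) = 2496: 1 + 7.125·e^(−0.05t) = 1.25, so e^(−0.05t) = 0.0350877.
−0.05·t = ln(0.0350877) = -3.3499, so t = 3.3499/0.05 = 66.998.

67.0 years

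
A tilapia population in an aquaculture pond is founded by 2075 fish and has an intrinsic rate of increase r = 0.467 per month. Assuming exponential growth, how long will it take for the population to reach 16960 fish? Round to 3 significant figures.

Set N₀·e^(rt) = 16960: e^(0.467·t) = 16960/2075 = 8.1735.
0.467·t = ln(8.1735) = 2.1009, so t = 2.1009/0.467 = 4.4987.

4.50 months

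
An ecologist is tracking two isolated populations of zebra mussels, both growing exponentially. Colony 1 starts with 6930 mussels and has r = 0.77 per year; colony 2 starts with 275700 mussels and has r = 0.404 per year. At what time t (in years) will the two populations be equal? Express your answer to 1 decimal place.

Set 6930·e^(0.77t) = 275700·e^(0.404t).
e^((0.77 − 0.404)t) = 275700/6930 → e^(0.366·t) = 39.784.
0.366·t = ln(39.784) = 3.6835, so t = 3.6835/0.366 = 10.064.

10.1 years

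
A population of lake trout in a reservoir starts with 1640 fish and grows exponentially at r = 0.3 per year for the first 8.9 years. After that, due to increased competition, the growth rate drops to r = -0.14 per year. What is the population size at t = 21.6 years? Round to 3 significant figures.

Phase 1: N(8.9) = 1640·e^(0.3×8.9) = 1640·e^2.67 = 23681.5.
Phase 2 runs for 21.6 − 8.9 = 12.7 years at r = -0.14.
N(21.6) = 23681.5·e^(-0.14×12.7) = 23681.5·e^-1.778 = 4001.61.

4000 fish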